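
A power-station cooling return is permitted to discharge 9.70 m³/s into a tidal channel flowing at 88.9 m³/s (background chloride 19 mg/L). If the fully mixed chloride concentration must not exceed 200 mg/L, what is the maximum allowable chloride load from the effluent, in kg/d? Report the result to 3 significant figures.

Mass balance at the limit: 88.90·19.00 + 9.700·Cₑ = 98.60·200 → Cₑ = 1859 mg/L.
Load = 9.700 m³/s × 1859 g/m³ × 86 400 s/d = 1558000 kg/d.

1560000 kg/d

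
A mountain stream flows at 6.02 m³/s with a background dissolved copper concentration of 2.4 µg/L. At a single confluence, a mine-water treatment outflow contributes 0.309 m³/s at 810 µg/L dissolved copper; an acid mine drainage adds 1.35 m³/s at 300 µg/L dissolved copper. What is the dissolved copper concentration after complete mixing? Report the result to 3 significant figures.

Flow-weighted average: C = (6.020·2.400 + 0.3090·810.0 + 1.350·300.0) / 7.679 = 669.7/7.679 = 87.22 µg/L.

87.2 µg/L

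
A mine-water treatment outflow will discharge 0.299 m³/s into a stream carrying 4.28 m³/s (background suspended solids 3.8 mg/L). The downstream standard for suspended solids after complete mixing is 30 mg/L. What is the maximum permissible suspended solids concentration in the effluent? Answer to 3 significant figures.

405 mg/L

At the limit, (Qr·Cr + Qe·Cₑ)/(Qr + Qe) = 30:
Cₑ = (4.579·30 − 4.280·3.800) / 0.2990 = 405.0 mg/L.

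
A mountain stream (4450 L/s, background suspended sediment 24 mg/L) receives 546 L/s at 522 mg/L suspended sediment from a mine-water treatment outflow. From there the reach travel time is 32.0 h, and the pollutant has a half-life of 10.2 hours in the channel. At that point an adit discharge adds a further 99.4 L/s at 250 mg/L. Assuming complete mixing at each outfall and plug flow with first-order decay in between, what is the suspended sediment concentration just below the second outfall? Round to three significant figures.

After mixing, C = (4450·24.00 + 546.0·522.0) / 4996 = 391800/4996 = 78.43 mg/L; combined flow 4996 L/s.
Half-life 10.2 h → k = ln 2 / 10.2 = 0.06796 h⁻¹ = 1.631 d⁻¹.
Decay over the reach: 78.43·exp(−kt) = 78.43·0.1137 = 8.913 mg/L.
At the second outfall, C = (4996·8.913 + 99.40·250.0) / (4996 + 99.40) = 13.62 mg/L.

13.6 mg/L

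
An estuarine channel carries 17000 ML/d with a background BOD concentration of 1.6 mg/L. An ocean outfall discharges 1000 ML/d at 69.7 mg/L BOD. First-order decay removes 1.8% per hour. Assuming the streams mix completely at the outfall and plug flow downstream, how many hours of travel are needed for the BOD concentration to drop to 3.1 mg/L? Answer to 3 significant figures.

30.4 h

After mixing, C = (17000·1.600 + 1000·69.70) / 18000 = 96900/18000 = 5.383 mg/L.
1.8%/h lost → k = −ln(1 − 0.018) = 0.01816 h⁻¹.
5.383·exp(−k·t) = 3.1 → t = ln(5.383/3.1)/k = 109400 s = 30.38 h.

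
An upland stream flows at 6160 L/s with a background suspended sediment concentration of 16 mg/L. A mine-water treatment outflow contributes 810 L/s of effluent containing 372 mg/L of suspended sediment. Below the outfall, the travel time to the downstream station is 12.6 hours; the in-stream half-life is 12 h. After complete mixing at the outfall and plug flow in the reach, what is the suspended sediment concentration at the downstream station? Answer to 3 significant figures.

27.7 mg/L

Mixed concentration C = ΣQC/ΣQ = (6160·16.00 + 810.0·372.0) / 6970 = 399900/6970 = 57.37 mg/L.
Half-life 12 h → k = ln 2 / 12 = 0.05776 h⁻¹ = 1.386 d⁻¹.
Applying C = C₀e^(−kt): 57.37 × 0.4830 = 27.71 mg/L.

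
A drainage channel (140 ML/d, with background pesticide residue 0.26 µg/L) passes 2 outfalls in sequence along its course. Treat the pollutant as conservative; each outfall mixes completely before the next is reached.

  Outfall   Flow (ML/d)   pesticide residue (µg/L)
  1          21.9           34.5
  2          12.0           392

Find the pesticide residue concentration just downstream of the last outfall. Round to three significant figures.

After outfall 1: Q = 140.0 + 21.90 = 161.9 ML/d; C = (140.0·0.2600 + 21.90·34.50)/161.9 = 4.892 µg/L.
After outfall 2: Q = 161.9 + 12.00 = 173.9 ML/d; C = (161.9·4.892 + 12.00·392.0)/173.9 = 31.60 µg/L.

31.6 µg/L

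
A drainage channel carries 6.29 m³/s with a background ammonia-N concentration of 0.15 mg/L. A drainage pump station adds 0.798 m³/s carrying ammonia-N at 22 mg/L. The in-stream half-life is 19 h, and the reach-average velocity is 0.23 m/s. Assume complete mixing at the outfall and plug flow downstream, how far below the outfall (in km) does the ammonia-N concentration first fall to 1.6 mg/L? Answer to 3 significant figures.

Conservation of mass: C = (6.290·0.1500 + 0.7980·22.00) / 7.088 = 18.50/7.088 = 2.610 mg/L.
Half-life 19 h → k = ln 2 / 19 = 0.03648 h⁻¹ = 0.8756 d⁻¹.
Set 2.610·exp(−k·t) = 1.6 → t = ln(2.610/1.6)/k = 48290 s = 13.41 h.
Distance = v·t = 0.23·48290 = 11110 m = 11.11 km.

11.1 km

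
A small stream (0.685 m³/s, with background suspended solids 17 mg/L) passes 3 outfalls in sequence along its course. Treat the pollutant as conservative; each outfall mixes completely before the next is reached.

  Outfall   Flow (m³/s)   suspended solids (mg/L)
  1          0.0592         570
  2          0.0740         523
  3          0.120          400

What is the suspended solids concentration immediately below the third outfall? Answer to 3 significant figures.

After outfall 1: Q = 0.6850 + 0.05920 = 0.7442 m³/s; C = (0.6850·17.00 + 0.05920·570.0)/0.7442 = 60.99 mg/L.
After outfall 2: Q = 0.7442 + 0.07400 = 0.8182 m³/s; C = (0.7442·60.99 + 0.07400·523.0)/0.8182 = 102.8 mg/L.
After outfall 3: Q = 0.8182 + 0.1200 = 0.9382 m³/s; C = (0.8182·102.8 + 0.1200·400.0)/0.9382 = 140.8 mg/L.

141 mg/L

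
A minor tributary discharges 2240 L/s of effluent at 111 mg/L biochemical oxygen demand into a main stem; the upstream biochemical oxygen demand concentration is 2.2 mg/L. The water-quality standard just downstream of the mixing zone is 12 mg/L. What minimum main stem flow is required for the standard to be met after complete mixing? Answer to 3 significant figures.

22600 L/s

Set C_mix = 12: (Q·2.200 + 2240·111.0) / (Q + 2240) = 12
→ Q = 2240·(111.0 − 12)/(12 − 2.200) = 22630 L/s.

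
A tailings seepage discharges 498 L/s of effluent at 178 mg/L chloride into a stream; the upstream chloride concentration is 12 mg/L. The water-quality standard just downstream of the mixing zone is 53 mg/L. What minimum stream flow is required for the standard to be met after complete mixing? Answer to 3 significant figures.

Set C_mix = 53: (Q·12.00 + 498.0·178.0) / (Q + 498.0) = 53
→ Q = 498.0·(178.0 − 53)/(53 − 12.00) = 1518 L/s.

1520 L/s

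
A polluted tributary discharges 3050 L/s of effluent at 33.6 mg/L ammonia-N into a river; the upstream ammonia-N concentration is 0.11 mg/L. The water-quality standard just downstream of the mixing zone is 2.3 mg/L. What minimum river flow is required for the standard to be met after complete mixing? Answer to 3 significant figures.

Set C_mix = 2.3: (Q·0.1100 + 3050·33.60) / (Q + 3050) = 2.3
→ Q = 3050·(33.60 − 2.3)/(2.3 − 0.1100) = 43590 L/s.

43600 L/s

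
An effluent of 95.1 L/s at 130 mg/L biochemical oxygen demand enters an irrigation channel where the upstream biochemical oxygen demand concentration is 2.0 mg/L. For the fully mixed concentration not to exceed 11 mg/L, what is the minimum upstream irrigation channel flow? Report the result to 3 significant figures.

1260 L/s

Set C_mix = 11: (Q·2.000 + 95.10·130.0) / (Q + 95.10) = 11
→ Q = 95.10·(130.0 − 11)/(11 − 2.000) = 1257 L/s.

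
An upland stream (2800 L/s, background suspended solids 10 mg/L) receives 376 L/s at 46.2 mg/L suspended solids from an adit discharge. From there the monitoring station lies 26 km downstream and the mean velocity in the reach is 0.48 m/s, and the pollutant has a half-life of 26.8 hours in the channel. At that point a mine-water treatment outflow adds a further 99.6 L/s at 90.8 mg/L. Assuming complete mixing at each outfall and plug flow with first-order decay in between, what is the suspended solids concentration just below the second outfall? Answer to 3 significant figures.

12.1 mg/L

After mixing, C = (2800·10.00 + 376.0·46.20) / 3176 = 45370/3176 = 14.29 mg/L; combined flow 3176 L/s.
Travel time t = 26·1000 / 0.48 = 54170 s = 15.05 h.
Half-life 26.8 h → k = ln 2 / 26.8 = 0.02586 h⁻¹ = 0.6207 d⁻¹.
After decay, C = 14.29 × e^(−kt) = 14.29 × 0.6776 = 9.680 mg/L.
Second outfall: C = (3176·9.680 + 99.60·90.80)/3276 = 12.15 mg/L.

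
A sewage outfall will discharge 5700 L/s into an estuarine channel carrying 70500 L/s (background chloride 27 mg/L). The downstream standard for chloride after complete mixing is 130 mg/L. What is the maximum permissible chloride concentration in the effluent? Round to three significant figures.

1400 mg/L

At the limit, (Qr·Cr + Qe·Cₑ)/(Qr + Qe) = 130:
Cₑ = (76200·130 − 70500·27.00) / 5700 = 1404 mg/L.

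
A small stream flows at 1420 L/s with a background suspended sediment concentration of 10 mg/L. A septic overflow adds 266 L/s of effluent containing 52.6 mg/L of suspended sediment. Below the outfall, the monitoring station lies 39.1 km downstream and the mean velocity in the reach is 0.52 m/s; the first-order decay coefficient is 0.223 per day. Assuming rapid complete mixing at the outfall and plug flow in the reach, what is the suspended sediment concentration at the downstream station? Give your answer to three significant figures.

13.8 mg/L

Mass balance: C = (1420·10.00 + 266.0·52.60) / 1686 = 28190/1686 = 16.72 mg/L.
Travel time t = 39.1·1000 / 0.52 = 75190 s = 20.89 h.
Decay over the reach: 16.72·exp(−kt) = 16.72·0.8236 = 13.77 mg/L.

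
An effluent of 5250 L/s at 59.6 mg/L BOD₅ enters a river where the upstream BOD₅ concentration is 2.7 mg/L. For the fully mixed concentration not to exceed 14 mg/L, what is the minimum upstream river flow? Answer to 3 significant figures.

21200 L/s

Set C_mix = 14: (Q·2.700 + 5250·59.60) / (Q + 5250) = 14
→ Q = 5250·(59.60 − 14)/(14 − 2.700) = 21190 L/s.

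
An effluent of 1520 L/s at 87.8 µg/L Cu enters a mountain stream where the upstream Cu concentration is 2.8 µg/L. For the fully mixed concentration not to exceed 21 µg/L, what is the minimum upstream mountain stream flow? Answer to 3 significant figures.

Set C_mix = 21: (Q·2.800 + 1520·87.80) / (Q + 1520) = 21
→ Q = 1520·(87.80 − 21)/(21 − 2.800) = 5579 L/s.

5580 L/s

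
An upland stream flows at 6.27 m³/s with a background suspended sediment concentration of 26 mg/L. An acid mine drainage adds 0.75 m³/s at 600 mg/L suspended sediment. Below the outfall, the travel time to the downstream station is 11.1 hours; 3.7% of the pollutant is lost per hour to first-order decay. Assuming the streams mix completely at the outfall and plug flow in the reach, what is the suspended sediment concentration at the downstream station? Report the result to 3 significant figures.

After mixing, C = (6.270·26.00 + 0.7500·600.0) / 7.020 = 613.0/7.020 = 87.32 mg/L.
3.7%/h lost → k = −ln(1 − 0.037) = 0.03770 h⁻¹.
First-order decay: C = 87.32·exp(−k·t) = 87.32·0.6580 = 57.46 mg/L.

57.5 mg/L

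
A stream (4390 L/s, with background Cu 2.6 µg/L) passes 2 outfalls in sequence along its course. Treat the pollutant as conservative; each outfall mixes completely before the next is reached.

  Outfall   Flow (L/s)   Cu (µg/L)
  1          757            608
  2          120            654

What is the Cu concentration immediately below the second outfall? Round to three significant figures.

104 µg/L

Below outfall 1: Q → 5147 L/s, C = (4390·2.600 + 757.0·608.0)/5147 = 91.64 µg/L.
Below outfall 2: Q → 5267 L/s, C = (5147·91.64 + 120.0·654.0)/5267 = 104.5 µg/L.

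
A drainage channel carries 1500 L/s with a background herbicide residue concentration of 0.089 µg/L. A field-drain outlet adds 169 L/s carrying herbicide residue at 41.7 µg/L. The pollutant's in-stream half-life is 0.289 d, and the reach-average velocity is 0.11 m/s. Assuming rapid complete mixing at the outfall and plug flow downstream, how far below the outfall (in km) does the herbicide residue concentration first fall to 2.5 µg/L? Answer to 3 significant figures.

Flow-weighted average: C = (1500·0.08900 + 169.0·41.70) / 1669 = 7181/1669 = 4.302 µg/L.
Half-life 0.289 d → k = ln 2 / 0.289 = 2.398 d⁻¹.
Set 4.302·exp(−k·t) = 2.5 → t = ln(4.302/2.5)/k = 19560 s = 5.433 h.
Distance = v·t = 0.11·19560 = 2151 m = 2.151 km.

2.15 km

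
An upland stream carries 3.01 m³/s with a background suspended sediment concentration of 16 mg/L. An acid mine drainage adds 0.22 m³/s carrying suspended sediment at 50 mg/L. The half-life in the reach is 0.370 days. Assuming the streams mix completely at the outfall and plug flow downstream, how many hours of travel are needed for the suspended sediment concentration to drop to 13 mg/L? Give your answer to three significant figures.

4.39 h

After mixing, C = (3.010·16.00 + 0.2200·50.00) / 3.230 = 59.16/3.230 = 18.32 mg/L.
Half-life 0.370 d → k = ln 2 / 0.370 = 1.873 d⁻¹.
18.32·exp(−k·t) = 13 → t = ln(18.32/13)/k = 15810 s = 4.392 h.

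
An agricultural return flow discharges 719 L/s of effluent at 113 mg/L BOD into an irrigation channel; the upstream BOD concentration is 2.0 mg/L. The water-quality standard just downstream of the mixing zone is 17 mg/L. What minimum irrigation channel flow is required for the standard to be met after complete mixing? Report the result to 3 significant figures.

4600 L/s

Set C_mix = 17: (Q·2.000 + 719.0·113.0) / (Q + 719.0) = 17
→ Q = 719.0·(113.0 − 17)/(17 − 2.000) = 4602 L/s.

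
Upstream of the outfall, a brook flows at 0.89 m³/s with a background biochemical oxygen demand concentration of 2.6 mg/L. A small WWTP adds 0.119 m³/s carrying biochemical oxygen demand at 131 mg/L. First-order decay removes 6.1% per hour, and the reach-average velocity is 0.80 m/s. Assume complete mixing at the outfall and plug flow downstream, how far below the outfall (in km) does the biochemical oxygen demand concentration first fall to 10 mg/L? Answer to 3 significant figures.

26.2 km

Conservation of mass: C = (0.8900·2.600 + 0.1190·131.0) / 1.009 = 17.90/1.009 = 17.74 mg/L.
6.1%/h lost → k = −ln(1 − 0.061) = 0.06294 h⁻¹.
Set 17.74·exp(−k·t) = 10 → t = ln(17.74/10)/k = 32800 s = 9.111 h.
Distance = v·t = 0.80·32800 = 26240 m = 26.24 km.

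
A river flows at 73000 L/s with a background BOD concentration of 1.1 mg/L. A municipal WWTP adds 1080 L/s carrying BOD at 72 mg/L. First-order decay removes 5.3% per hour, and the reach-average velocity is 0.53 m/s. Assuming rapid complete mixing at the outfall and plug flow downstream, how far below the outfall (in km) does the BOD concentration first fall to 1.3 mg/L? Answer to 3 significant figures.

Flow-weighted average: C = (73000·1.100 + 1080·72.00) / 74080 = 158100/74080 = 2.134 mg/L.
5.3%/h lost → k = −ln(1 − 0.053) = 0.05446 h⁻¹.
Set 2.134·exp(−k·t) = 1.3 → t = ln(2.134/1.3)/k = 32750 s = 9.098 h.
Distance = v·t = 0.53·32750 = 17360 m = 17.36 km.

17.4 km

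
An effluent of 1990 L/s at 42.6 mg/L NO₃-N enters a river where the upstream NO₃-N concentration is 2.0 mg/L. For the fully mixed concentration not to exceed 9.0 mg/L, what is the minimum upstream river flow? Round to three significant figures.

Set C_mix = 9.0: (Q·2.000 + 1990·42.60) / (Q + 1990) = 9.0
→ Q = 1990·(42.60 − 9.0)/(9.0 − 2.000) = 9552 L/s.

9550 L/s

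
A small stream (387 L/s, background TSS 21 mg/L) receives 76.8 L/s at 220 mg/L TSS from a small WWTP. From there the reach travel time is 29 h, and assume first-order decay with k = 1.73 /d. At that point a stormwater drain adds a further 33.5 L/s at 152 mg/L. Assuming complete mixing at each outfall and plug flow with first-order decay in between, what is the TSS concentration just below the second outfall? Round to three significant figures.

16.5 mg/L

Mixed concentration C = ΣQC/ΣQ = (387.0·21.00 + 76.80·220.0) / 463.8 = 25020/463.8 = 53.95 mg/L; combined flow 463.8 L/s.
Applying C = C₀e^(−kt): 53.95 × 0.1236 = 6.670 mg/L.
At the second outfall, C = (463.8·6.670 + 33.50·152.0) / (463.8 + 33.50) = 16.46 mg/L.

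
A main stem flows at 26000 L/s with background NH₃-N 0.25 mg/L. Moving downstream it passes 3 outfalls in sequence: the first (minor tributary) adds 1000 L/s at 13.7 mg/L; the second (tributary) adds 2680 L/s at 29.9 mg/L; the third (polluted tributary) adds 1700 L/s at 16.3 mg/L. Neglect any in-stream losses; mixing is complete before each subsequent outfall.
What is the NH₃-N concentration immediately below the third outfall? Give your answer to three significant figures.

4.08 mg/L

Outfall 1: combined Q = 27000 L/s; C = (26000·0.2500 + 1000·13.70)/27000 = 0.7481 mg/L.
Outfall 2: combined Q = 29680 L/s; C = (27000·0.7481 + 2680·29.90)/29680 = 3.380 mg/L.
Outfall 3: combined Q = 31380 L/s; C = (29680·3.380 + 1700·16.30)/31380 = 4.080 mg/L.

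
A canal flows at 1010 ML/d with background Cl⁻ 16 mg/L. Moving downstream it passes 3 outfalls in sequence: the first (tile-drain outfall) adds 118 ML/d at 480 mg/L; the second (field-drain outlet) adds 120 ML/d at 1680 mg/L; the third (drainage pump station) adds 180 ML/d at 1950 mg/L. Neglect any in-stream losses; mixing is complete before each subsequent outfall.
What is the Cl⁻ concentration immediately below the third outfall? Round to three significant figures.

438 mg/L

Outfall 1: combined Q = 1128 ML/d; C = (1010·16.00 + 118.0·480.0)/1128 = 64.54 mg/L.
Outfall 2: combined Q = 1248 ML/d; C = (1128·64.54 + 120.0·1680)/1248 = 219.9 mg/L.
Outfall 3: combined Q = 1428 ML/d; C = (1248·219.9 + 180.0·1950)/1428 = 438.0 mg/L.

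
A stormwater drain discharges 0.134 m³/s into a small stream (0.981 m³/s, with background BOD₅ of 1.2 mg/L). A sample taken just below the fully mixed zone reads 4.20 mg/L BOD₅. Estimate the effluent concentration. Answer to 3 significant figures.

Mass balance: 0.9810·1.200 + 0.1340·Cₑ = 1.115·4.200
→ Cₑ = (1.115·4.200 − 0.9810·1.200) / 0.1340 = 26.16 mg/L.

26.2 mg/L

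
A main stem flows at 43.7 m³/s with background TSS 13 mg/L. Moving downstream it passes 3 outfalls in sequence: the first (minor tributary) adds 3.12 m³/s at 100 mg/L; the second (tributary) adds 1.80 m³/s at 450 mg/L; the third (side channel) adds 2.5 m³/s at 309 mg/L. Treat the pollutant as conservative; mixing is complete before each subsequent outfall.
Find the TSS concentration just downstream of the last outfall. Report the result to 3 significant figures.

48.2 mg/L

After outfall 1: Q = 43.70 + 3.120 = 46.82 m³/s; C = (43.70·13.00 + 3.120·100.0)/46.82 = 18.80 mg/L.
After outfall 2: Q = 46.82 + 1.800 = 48.62 m³/s; C = (46.82·18.80 + 1.800·450.0)/48.62 = 34.76 mg/L.
After outfall 3: Q = 48.62 + 2.500 = 51.12 m³/s; C = (48.62·34.76 + 2.500·309.0)/51.12 = 48.17 mg/L.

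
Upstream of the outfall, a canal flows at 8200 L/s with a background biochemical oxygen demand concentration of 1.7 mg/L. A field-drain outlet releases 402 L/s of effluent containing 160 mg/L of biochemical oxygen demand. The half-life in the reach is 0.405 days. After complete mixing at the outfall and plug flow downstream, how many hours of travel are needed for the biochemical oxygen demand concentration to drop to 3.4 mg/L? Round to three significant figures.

Mass balance: C = (8200·1.700 + 402.0·160.0) / 8602 = 78260/8602 = 9.098 mg/L.
Half-life 0.405 d → k = ln 2 / 0.405 = 1.711 d⁻¹.
9.098·exp(−k·t) = 3.4 → t = ln(9.098/3.4)/k = 49690 s = 13.80 h.

13.8 h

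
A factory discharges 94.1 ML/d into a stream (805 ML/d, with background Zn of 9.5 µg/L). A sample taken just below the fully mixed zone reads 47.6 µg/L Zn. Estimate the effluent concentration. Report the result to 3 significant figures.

Mass balance: 805.0·9.500 + 94.10·Cₑ = 899.1·47.60
→ Cₑ = (899.1·47.60 − 805.0·9.500) / 94.10 = 373.5 µg/L.

374 µg/L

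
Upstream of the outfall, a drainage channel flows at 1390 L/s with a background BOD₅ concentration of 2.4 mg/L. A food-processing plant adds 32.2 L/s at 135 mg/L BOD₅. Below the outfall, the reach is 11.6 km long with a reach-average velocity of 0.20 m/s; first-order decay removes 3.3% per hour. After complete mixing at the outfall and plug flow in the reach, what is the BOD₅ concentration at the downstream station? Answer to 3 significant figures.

Mass balance: C = (1390·2.400 + 32.20·135.0) / 1422 = 7683/1422 = 5.402 mg/L.
Travel time t = 11.6·1000 / 0.20 = 58000 s = 16.11 h.
3.3%/h lost → k = −ln(1 − 0.033) = 0.03356 h⁻¹.
After decay, C = 5.402 × e^(−kt) = 5.402 × 0.5824 = 3.146 mg/L.

3.15 mg/L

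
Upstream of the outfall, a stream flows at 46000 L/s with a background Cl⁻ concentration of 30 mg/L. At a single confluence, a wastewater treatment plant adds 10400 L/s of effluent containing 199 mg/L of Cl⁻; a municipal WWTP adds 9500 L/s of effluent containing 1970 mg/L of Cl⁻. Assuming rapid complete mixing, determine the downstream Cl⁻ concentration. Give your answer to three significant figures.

336 mg/L

Conservation of mass: C = (46000·30.00 + 10400·199.0 + 9500·1970) / 65900 = 22160000/65900 = 336.3 mg/L.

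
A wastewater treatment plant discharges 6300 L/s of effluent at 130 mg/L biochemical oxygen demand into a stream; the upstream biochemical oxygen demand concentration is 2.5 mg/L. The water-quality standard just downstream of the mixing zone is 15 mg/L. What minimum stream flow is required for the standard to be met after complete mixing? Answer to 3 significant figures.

Set C_mix = 15: (Q·2.500 + 6300·130.0) / (Q + 6300) = 15
→ Q = 6300·(130.0 − 15)/(15 − 2.500) = 57960 L/s.

58000 L/s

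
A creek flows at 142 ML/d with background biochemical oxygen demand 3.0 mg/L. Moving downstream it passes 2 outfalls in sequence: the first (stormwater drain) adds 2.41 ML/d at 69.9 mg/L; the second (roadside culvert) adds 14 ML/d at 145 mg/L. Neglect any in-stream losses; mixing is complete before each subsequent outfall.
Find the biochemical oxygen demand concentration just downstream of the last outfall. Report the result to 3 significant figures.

16.6 mg/L

After outfall 1: Q = 142.0 + 2.410 = 144.4 ML/d; C = (142.0·3.000 + 2.410·69.90)/144.4 = 4.116 mg/L.
After outfall 2: Q = 144.4 + 14.00 = 158.4 ML/d; C = (144.4·4.116 + 14.00·145.0)/158.4 = 16.57 mg/L.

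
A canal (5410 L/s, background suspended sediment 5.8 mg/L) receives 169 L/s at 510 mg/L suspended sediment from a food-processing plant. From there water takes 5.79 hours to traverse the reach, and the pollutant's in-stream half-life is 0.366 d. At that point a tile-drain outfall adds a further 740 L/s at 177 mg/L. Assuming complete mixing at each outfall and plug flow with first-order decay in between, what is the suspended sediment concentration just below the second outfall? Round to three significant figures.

32.5 mg/L

Mass balance: C = (5410·5.800 + 169.0·510.0) / 5579 = 117600/5579 = 21.07 mg/L; combined flow 5579 L/s.
Half-life 0.366 d → k = ln 2 / 0.366 = 1.894 d⁻¹.
Decay over the reach: 21.07·exp(−kt) = 21.07·0.6332 = 13.34 mg/L.
At the second outfall, C = (5579·13.34 + 740.0·177.0) / (5579 + 740.0) = 32.51 mg/L.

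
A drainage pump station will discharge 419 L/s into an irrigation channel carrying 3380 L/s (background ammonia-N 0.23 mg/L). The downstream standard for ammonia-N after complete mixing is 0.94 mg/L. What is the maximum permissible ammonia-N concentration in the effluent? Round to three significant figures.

6.67 mg/L

At the limit, (Qr·Cr + Qe·Cₑ)/(Qr + Qe) = 0.94:
Cₑ = (3799·0.94 − 3380·0.2300) / 419.0 = 6.667 mg/L.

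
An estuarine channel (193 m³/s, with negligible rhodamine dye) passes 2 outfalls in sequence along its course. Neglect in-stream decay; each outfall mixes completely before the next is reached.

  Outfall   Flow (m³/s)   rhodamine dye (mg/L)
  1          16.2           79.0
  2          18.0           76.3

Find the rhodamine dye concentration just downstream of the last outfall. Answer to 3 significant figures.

11.7 mg/L

After outfall 1: Q = 193.0 + 16.20 = 209.2 m³/s; C = (193.0·0 + 16.20·79.00)/209.2 = 6.118 mg/L.
After outfall 2: Q = 209.2 + 18.00 = 227.2 m³/s; C = (209.2·6.118 + 18.00·76.30)/227.2 = 11.68 mg/L.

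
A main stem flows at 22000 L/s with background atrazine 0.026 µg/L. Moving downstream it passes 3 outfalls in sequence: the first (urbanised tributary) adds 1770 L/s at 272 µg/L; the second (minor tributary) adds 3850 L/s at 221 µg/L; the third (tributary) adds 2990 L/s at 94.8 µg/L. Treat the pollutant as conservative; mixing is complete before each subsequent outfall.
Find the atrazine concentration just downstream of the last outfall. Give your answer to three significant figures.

52.8 µg/L

Outfall 1: combined Q = 23770 L/s; C = (22000·0.02600 + 1770·272.0)/23770 = 20.28 µg/L.
Outfall 2: combined Q = 27620 L/s; C = (23770·20.28 + 3850·221.0)/27620 = 48.26 µg/L.
Outfall 3: combined Q = 30610 L/s; C = (27620·48.26 + 2990·94.80)/30610 = 52.80 µg/L.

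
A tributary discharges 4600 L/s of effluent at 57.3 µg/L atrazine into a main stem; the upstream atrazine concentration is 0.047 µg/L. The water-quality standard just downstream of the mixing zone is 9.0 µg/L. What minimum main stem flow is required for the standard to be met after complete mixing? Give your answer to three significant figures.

Set C_mix = 9.0: (Q·0.04700 + 4600·57.30) / (Q + 4600) = 9.0
→ Q = 4600·(57.30 − 9.0)/(9.0 − 0.04700) = 24820 L/s.

24800 L/s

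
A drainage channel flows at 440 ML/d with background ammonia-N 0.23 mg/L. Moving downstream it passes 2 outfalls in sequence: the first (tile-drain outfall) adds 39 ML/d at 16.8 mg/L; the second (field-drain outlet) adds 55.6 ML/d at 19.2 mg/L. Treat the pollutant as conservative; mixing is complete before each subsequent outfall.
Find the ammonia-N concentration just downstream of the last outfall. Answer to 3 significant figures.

3.41 mg/L

Below outfall 1: Q → 479.0 ML/d, C = (440.0·0.2300 + 39.00·16.80)/479.0 = 1.579 mg/L.
Below outfall 2: Q → 534.6 ML/d, C = (479.0·1.579 + 55.60·19.20)/534.6 = 3.412 mg/L.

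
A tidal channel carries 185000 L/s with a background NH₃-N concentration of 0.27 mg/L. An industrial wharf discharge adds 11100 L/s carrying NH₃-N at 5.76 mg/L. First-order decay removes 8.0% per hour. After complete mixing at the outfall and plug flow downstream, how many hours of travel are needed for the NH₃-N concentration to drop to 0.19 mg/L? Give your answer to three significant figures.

Mixed concentration C = ΣQC/ΣQ = (185000·0.2700 + 11100·5.760) / 196100 = 113900/196100 = 0.5808 mg/L.
8.0%/h lost → k = −ln(1 − 0.08) = 0.08338 h⁻¹.
0.5808·exp(−k·t) = 0.19 → t = ln(0.5808/0.19)/k = 48240 s = 13.40 h.

13.4 h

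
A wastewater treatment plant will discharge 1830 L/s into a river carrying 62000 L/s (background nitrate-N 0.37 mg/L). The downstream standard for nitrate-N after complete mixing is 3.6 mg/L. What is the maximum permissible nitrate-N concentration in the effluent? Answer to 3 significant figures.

At the limit, (Qr·Cr + Qe·Cₑ)/(Qr + Qe) = 3.6:
Cₑ = (63830·3.6 − 62000·0.3700) / 1830 = 113.0 mg/L.

113 mg/L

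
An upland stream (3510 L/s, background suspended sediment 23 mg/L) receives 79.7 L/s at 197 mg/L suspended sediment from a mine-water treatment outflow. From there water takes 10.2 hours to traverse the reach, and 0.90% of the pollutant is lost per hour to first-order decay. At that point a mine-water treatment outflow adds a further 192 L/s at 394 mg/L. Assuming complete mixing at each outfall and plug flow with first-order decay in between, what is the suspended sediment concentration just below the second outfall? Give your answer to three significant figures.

Mixed concentration C = ΣQC/ΣQ = (3510·23.00 + 79.70·197.0) / 3590 = 96430/3590 = 26.86 mg/L; combined flow 3590 L/s.
0.90%/h lost → k = −ln(1 − 0.009) = 0.009041 h⁻¹.
After decay, C = 26.86 × e^(−kt) = 26.86 × 0.9119 = 24.50 mg/L.
Second outfall: C = (3590·24.50 + 192.0·394.0)/3782 = 43.26 mg/L.

43.3 mg/L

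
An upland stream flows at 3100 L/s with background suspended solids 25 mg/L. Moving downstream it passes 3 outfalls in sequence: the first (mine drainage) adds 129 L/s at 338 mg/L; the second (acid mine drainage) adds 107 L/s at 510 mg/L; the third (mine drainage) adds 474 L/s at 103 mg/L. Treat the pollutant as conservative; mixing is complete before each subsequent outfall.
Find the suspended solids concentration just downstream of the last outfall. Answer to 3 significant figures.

58.9 mg/L

Below outfall 1: Q → 3229 L/s, C = (3100·25.00 + 129.0·338.0)/3229 = 37.50 mg/L.
Below outfall 2: Q → 3336 L/s, C = (3229·37.50 + 107.0·510.0)/3336 = 52.66 mg/L.
Below outfall 3: Q → 3810 L/s, C = (3336·52.66 + 474.0·103.0)/3810 = 58.92 mg/L.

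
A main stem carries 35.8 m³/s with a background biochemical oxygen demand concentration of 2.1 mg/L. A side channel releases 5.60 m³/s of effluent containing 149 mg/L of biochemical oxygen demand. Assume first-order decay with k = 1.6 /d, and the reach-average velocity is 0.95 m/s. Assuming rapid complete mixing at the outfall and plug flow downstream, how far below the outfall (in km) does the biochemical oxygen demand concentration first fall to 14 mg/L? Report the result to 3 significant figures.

Conservation of mass: C = (35.80·2.100 + 5.600·149.0) / 41.40 = 909.6/41.40 = 21.97 mg/L.
Set 21.97·exp(−k·t) = 14 → t = ln(21.97/14)/k = 24330 s = 6.760 h.
Distance = v·t = 0.95·24330 = 23120 m = 23.12 km.

23.1 km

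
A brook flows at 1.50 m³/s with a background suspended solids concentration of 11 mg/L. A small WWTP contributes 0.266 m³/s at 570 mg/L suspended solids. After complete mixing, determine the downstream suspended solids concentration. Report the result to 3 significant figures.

95.2 mg/L

Mixed concentration C = ΣQC/ΣQ = (1.500·11.00 + 0.2660·570.0) / 1.766 = 168.1/1.766 = 95.20 mg/L.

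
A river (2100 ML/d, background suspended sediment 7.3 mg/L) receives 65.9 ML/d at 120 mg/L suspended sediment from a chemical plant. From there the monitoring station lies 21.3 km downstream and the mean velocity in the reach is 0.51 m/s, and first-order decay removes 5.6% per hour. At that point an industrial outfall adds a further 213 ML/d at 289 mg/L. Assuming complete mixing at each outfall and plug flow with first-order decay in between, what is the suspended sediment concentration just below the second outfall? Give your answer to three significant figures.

Flow-weighted average: C = (2100·7.300 + 65.90·120.0) / 2166 = 23240/2166 = 10.73 mg/L; combined flow 2166 ML/d.
Travel time t = 21.3·1000 / 0.51 = 41760 s = 11.60 h.
5.6%/h lost → k = −ln(1 − 0.056) = 0.05763 h⁻¹.
Decay over the reach: 10.73·exp(−kt) = 10.73·0.5124 = 5.498 mg/L.
Second outfall: C = (2166·5.498 + 213.0·289.0)/2379 = 30.88 mg/L.

30.9 mg/L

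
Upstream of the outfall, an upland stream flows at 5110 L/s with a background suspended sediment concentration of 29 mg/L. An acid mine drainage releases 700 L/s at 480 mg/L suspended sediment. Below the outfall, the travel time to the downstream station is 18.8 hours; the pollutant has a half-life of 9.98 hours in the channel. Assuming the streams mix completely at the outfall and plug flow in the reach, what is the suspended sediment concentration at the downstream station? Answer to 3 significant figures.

22.6 mg/L

Mass balance: C = (5110·29.00 + 700.0·480.0) / 5810 = 484200/5810 = 83.34 mg/L.
Half-life 9.98 h → k = ln 2 / 9.98 = 0.06945 h⁻¹ = 1.667 d⁻¹.
After decay, C = 83.34 × e^(−kt) = 83.34 × 0.2710 = 22.58 mg/L.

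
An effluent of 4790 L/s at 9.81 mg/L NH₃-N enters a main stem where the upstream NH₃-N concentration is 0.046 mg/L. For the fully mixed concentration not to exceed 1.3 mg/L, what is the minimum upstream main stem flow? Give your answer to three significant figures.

32500 L/s

Set C_mix = 1.3: (Q·0.04600 + 4790·9.810) / (Q + 4790) = 1.3
→ Q = 4790·(9.810 − 1.3)/(1.3 − 0.04600) = 32510 L/s.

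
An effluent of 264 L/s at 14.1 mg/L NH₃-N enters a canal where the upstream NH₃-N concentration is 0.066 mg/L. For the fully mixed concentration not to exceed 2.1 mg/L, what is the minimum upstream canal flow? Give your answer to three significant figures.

Set C_mix = 2.1: (Q·0.06600 + 264.0·14.10) / (Q + 264.0) = 2.1
→ Q = 264.0·(14.10 − 2.1)/(2.1 − 0.06600) = 1558 L/s.

1560 L/s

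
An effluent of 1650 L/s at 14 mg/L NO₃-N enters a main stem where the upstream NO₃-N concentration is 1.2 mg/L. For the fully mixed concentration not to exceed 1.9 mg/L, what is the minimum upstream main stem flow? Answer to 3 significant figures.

Set C_mix = 1.9: (Q·1.200 + 1650·14.00) / (Q + 1650) = 1.9
→ Q = 1650·(14.00 − 1.9)/(1.9 − 1.200) = 28520 L/s.

28500 L/s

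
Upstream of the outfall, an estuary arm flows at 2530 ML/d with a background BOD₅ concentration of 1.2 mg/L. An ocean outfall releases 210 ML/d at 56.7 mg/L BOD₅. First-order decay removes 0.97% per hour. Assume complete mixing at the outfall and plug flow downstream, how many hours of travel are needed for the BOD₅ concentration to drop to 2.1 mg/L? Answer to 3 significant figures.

97.9 h

Conservation of mass: C = (2530·1.200 + 210.0·56.70) / 2740 = 14940/2740 = 5.454 mg/L.
0.97%/h lost → k = −ln(1 − 0.0097) = 0.009747 h⁻¹.
5.454·exp(−k·t) = 2.1 → t = ln(5.454/2.1)/k = 352500 s = 97.91 h.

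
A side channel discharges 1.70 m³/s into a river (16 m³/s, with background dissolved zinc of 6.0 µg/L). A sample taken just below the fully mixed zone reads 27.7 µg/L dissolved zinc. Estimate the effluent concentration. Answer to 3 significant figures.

232 µg/L

Mass balance: 16.00·6.000 + 1.700·Cₑ = 17.70·27.70
→ Cₑ = (17.70·27.70 − 16.00·6.000) / 1.700 = 231.9 µg/L.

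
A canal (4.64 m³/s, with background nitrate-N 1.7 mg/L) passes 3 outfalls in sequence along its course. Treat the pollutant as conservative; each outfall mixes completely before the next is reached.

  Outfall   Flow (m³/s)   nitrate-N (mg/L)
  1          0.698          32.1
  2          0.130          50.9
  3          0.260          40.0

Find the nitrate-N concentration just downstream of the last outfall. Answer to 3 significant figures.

After outfall 1: Q = 4.640 + 0.6980 = 5.338 m³/s; C = (4.640·1.700 + 0.6980·32.10)/5.338 = 5.675 mg/L.
After outfall 2: Q = 5.338 + 0.1300 = 5.468 m³/s; C = (5.338·5.675 + 0.1300·50.90)/5.468 = 6.750 mg/L.
After outfall 3: Q = 5.468 + 0.2600 = 5.728 m³/s; C = (5.468·6.750 + 0.2600·40.00)/5.728 = 8.260 mg/L.

8.26 mg/L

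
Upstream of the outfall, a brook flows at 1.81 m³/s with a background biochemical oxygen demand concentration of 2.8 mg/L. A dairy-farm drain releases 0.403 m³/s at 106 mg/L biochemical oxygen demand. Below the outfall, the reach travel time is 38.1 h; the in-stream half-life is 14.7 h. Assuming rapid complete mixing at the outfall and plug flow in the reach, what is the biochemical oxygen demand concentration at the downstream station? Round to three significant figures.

Flow-weighted average: C = (1.810·2.800 + 0.4030·106.0) / 2.213 = 47.79/2.213 = 21.59 mg/L.
Half-life 14.7 h → k = ln 2 / 14.7 = 0.04715 h⁻¹ = 1.132 d⁻¹.
First-order decay: C = 21.59·exp(−k·t) = 21.59·0.1659 = 3.582 mg/L.

3.58 mg/L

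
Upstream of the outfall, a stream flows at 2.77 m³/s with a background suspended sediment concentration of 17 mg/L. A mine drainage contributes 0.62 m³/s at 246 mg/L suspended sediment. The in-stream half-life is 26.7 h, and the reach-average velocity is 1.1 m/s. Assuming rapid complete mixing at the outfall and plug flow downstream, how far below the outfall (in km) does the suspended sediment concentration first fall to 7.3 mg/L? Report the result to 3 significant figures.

Mass balance: C = (2.770·17.00 + 0.6200·246.0) / 3.390 = 199.6/3.390 = 58.88 mg/L.
Half-life 26.7 h → k = ln 2 / 26.7 = 0.02596 h⁻¹ = 0.6231 d⁻¹.
Set 58.88·exp(−k·t) = 7.3 → t = ln(58.88/7.3)/k = 289500 s = 80.42 h.
Distance = v·t = 1.1·289500 = 318400 m = 318.4 km.

318 km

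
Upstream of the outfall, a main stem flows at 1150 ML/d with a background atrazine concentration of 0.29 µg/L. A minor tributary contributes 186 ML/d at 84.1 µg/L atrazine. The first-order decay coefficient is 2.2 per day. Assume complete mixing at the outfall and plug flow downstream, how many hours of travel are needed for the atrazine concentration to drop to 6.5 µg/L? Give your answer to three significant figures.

Mixed concentration C = ΣQC/ΣQ = (1150·0.2900 + 186.0·84.10) / 1336 = 15980/1336 = 11.96 µg/L.
11.96·exp(−k·t) = 6.5 → t = ln(11.96/6.5)/k = 23940 s = 6.650 h.

6.65 h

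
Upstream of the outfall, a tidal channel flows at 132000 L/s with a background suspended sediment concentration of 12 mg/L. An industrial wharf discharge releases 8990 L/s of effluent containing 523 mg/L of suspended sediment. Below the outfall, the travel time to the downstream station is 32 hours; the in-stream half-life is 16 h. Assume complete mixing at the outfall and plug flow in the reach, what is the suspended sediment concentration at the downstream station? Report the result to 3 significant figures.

11.1 mg/L

Mass balance: C = (132000·12.00 + 8990·523.0) / 141000 = 6286000/141000 = 44.58 mg/L.
Half-life 16 h → k = ln 2 / 16 = 0.04332 h⁻¹ = 1.040 d⁻¹.
First-order decay: C = 44.58·exp(−k·t) = 44.58·0.2500 = 11.15 mg/L.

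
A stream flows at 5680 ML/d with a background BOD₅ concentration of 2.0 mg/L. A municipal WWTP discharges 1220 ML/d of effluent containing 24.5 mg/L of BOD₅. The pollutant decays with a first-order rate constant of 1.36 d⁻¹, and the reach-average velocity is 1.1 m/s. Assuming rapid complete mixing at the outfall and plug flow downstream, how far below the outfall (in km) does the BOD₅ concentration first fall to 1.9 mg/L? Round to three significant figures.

80.1 km

Flow-weighted average: C = (5680·2.000 + 1220·24.50) / 6900 = 41250/6900 = 5.978 mg/L.
Set 5.978·exp(−k·t) = 1.9 → t = ln(5.978/1.9)/k = 72820 s = 20.23 h.
Distance = v·t = 1.1·72820 = 80100 m = 80.10 km.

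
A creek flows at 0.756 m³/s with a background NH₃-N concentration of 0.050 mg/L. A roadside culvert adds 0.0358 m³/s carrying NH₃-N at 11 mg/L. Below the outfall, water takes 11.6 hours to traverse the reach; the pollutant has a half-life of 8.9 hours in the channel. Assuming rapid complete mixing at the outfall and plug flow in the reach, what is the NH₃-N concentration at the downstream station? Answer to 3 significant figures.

0.221 mg/L

Mass balance: C = (0.7560·0.05000 + 0.03580·11.00) / 0.7918 = 0.4316/0.7918 = 0.5451 mg/L.
Half-life 8.9 h → k = ln 2 / 8.9 = 0.07788 h⁻¹ = 1.869 d⁻¹.
Applying C = C₀e^(−kt): 0.5451 × 0.4052 = 0.2209 mg/L.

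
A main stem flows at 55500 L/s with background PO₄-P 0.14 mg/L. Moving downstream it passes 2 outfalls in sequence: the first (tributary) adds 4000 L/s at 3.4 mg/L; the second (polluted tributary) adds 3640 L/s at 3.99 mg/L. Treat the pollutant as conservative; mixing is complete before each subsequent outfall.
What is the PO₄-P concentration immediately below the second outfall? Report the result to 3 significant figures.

Below outfall 1: Q → 59500 L/s, C = (55500·0.1400 + 4000·3.400)/59500 = 0.3592 mg/L.
Below outfall 2: Q → 63140 L/s, C = (59500·0.3592 + 3640·3.990)/63140 = 0.5685 mg/L.

0.568 mg/L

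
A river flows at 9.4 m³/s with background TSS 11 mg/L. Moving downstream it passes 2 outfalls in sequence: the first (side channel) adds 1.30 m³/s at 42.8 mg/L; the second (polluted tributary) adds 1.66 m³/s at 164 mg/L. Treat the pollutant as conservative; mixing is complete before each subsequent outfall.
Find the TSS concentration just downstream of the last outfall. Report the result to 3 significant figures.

34.9 mg/L

Below outfall 1: Q → 10.70 m³/s, C = (9.400·11.00 + 1.300·42.80)/10.70 = 14.86 mg/L.
Below outfall 2: Q → 12.36 m³/s, C = (10.70·14.86 + 1.660·164.0)/12.36 = 34.89 mg/L.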